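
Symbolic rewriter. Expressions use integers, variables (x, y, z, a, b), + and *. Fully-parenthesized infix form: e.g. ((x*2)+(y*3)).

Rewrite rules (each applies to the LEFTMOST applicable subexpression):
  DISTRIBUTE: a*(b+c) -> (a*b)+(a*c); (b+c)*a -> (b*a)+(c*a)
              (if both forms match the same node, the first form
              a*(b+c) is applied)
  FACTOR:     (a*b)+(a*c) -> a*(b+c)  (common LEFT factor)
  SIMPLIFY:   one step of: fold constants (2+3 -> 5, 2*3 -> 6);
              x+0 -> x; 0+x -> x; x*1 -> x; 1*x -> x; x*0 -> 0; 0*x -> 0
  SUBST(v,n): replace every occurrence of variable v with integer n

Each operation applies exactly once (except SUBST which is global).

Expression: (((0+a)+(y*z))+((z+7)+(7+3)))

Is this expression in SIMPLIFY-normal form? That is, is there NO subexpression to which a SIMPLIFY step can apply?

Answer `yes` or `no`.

Answer: no

Derivation:
Expression: (((0+a)+(y*z))+((z+7)+(7+3)))
Scanning for simplifiable subexpressions (pre-order)...
  at root: (((0+a)+(y*z))+((z+7)+(7+3))) (not simplifiable)
  at L: ((0+a)+(y*z)) (not simplifiable)
  at LL: (0+a) (SIMPLIFIABLE)
  at LR: (y*z) (not simplifiable)
  at R: ((z+7)+(7+3)) (not simplifiable)
  at RL: (z+7) (not simplifiable)
  at RR: (7+3) (SIMPLIFIABLE)
Found simplifiable subexpr at path LL: (0+a)
One SIMPLIFY step would give: ((a+(y*z))+((z+7)+(7+3)))
-> NOT in normal form.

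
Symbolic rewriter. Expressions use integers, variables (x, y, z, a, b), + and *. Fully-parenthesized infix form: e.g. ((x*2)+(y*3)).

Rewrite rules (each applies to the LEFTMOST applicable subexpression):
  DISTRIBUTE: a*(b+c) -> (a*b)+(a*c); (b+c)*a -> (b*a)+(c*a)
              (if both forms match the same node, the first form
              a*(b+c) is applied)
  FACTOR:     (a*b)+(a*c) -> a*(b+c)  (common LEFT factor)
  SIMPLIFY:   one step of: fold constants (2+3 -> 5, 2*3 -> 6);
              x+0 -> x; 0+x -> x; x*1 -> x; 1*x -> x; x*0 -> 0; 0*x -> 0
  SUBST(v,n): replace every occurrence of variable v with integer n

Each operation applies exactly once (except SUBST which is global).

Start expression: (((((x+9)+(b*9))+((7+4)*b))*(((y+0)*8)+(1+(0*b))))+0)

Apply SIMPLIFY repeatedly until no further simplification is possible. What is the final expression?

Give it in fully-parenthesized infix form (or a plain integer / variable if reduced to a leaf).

Answer: ((((x+9)+(b*9))+(11*b))*((y*8)+1))

Derivation:
Start: (((((x+9)+(b*9))+((7+4)*b))*(((y+0)*8)+(1+(0*b))))+0)
Step 1: at root: (((((x+9)+(b*9))+((7+4)*b))*(((y+0)*8)+(1+(0*b))))+0) -> ((((x+9)+(b*9))+((7+4)*b))*(((y+0)*8)+(1+(0*b)))); overall: (((((x+9)+(b*9))+((7+4)*b))*(((y+0)*8)+(1+(0*b))))+0) -> ((((x+9)+(b*9))+((7+4)*b))*(((y+0)*8)+(1+(0*b))))
Step 2: at LRL: (7+4) -> 11; overall: ((((x+9)+(b*9))+((7+4)*b))*(((y+0)*8)+(1+(0*b)))) -> ((((x+9)+(b*9))+(11*b))*(((y+0)*8)+(1+(0*b))))
Step 3: at RLL: (y+0) -> y; overall: ((((x+9)+(b*9))+(11*b))*(((y+0)*8)+(1+(0*b)))) -> ((((x+9)+(b*9))+(11*b))*((y*8)+(1+(0*b))))
Step 4: at RRR: (0*b) -> 0; overall: ((((x+9)+(b*9))+(11*b))*((y*8)+(1+(0*b)))) -> ((((x+9)+(b*9))+(11*b))*((y*8)+(1+0)))
Step 5: at RR: (1+0) -> 1; overall: ((((x+9)+(b*9))+(11*b))*((y*8)+(1+0))) -> ((((x+9)+(b*9))+(11*b))*((y*8)+1))
Fixed point: ((((x+9)+(b*9))+(11*b))*((y*8)+1))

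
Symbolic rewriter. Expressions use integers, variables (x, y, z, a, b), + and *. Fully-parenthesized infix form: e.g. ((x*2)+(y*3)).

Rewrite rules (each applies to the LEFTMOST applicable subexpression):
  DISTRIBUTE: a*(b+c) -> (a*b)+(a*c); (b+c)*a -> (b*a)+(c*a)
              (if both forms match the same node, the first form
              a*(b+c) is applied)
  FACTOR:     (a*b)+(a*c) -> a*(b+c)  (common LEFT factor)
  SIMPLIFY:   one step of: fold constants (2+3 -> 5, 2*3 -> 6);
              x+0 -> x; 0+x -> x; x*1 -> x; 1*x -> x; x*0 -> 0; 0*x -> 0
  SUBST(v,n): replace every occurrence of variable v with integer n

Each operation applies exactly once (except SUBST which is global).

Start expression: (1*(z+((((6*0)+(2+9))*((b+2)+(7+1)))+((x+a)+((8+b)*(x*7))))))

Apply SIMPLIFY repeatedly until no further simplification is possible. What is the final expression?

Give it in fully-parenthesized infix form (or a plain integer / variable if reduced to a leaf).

Answer: (z+((11*((b+2)+8))+((x+a)+((8+b)*(x*7)))))

Derivation:
Start: (1*(z+((((6*0)+(2+9))*((b+2)+(7+1)))+((x+a)+((8+b)*(x*7))))))
Step 1: at root: (1*(z+((((6*0)+(2+9))*((b+2)+(7+1)))+((x+a)+((8+b)*(x*7)))))) -> (z+((((6*0)+(2+9))*((b+2)+(7+1)))+((x+a)+((8+b)*(x*7))))); overall: (1*(z+((((6*0)+(2+9))*((b+2)+(7+1)))+((x+a)+((8+b)*(x*7)))))) -> (z+((((6*0)+(2+9))*((b+2)+(7+1)))+((x+a)+((8+b)*(x*7)))))
Step 2: at RLLL: (6*0) -> 0; overall: (z+((((6*0)+(2+9))*((b+2)+(7+1)))+((x+a)+((8+b)*(x*7))))) -> (z+(((0+(2+9))*((b+2)+(7+1)))+((x+a)+((8+b)*(x*7)))))
Step 3: at RLL: (0+(2+9)) -> (2+9); overall: (z+(((0+(2+9))*((b+2)+(7+1)))+((x+a)+((8+b)*(x*7))))) -> (z+(((2+9)*((b+2)+(7+1)))+((x+a)+((8+b)*(x*7)))))
Step 4: at RLL: (2+9) -> 11; overall: (z+(((2+9)*((b+2)+(7+1)))+((x+a)+((8+b)*(x*7))))) -> (z+((11*((b+2)+(7+1)))+((x+a)+((8+b)*(x*7)))))
Step 5: at RLRR: (7+1) -> 8; overall: (z+((11*((b+2)+(7+1)))+((x+a)+((8+b)*(x*7))))) -> (z+((11*((b+2)+8))+((x+a)+((8+b)*(x*7)))))
Fixed point: (z+((11*((b+2)+8))+((x+a)+((8+b)*(x*7)))))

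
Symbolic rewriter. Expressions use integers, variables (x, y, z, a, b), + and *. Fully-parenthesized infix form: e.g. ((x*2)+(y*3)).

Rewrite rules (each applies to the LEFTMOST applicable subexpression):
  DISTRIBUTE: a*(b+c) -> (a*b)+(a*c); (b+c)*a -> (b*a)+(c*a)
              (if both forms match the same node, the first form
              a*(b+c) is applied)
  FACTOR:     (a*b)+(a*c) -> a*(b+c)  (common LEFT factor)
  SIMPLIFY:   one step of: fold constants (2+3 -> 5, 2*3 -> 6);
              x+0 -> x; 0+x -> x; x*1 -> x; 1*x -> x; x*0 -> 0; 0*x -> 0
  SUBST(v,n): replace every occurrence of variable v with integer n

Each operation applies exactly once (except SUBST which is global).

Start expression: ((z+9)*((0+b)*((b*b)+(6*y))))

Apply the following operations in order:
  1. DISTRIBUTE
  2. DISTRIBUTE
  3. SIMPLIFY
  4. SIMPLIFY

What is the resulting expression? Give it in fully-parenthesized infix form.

Answer: ((z*((b*(b*b))+(b*(6*y))))+(9*((0+b)*((b*b)+(6*y)))))

Derivation:
Start: ((z+9)*((0+b)*((b*b)+(6*y))))
Apply DISTRIBUTE at root (target: ((z+9)*((0+b)*((b*b)+(6*y))))): ((z+9)*((0+b)*((b*b)+(6*y)))) -> ((z*((0+b)*((b*b)+(6*y))))+(9*((0+b)*((b*b)+(6*y)))))
Apply DISTRIBUTE at LR (target: ((0+b)*((b*b)+(6*y)))): ((z*((0+b)*((b*b)+(6*y))))+(9*((0+b)*((b*b)+(6*y))))) -> ((z*(((0+b)*(b*b))+((0+b)*(6*y))))+(9*((0+b)*((b*b)+(6*y)))))
Apply SIMPLIFY at LRLL (target: (0+b)): ((z*(((0+b)*(b*b))+((0+b)*(6*y))))+(9*((0+b)*((b*b)+(6*y))))) -> ((z*((b*(b*b))+((0+b)*(6*y))))+(9*((0+b)*((b*b)+(6*y)))))
Apply SIMPLIFY at LRRL (target: (0+b)): ((z*((b*(b*b))+((0+b)*(6*y))))+(9*((0+b)*((b*b)+(6*y))))) -> ((z*((b*(b*b))+(b*(6*y))))+(9*((0+b)*((b*b)+(6*y)))))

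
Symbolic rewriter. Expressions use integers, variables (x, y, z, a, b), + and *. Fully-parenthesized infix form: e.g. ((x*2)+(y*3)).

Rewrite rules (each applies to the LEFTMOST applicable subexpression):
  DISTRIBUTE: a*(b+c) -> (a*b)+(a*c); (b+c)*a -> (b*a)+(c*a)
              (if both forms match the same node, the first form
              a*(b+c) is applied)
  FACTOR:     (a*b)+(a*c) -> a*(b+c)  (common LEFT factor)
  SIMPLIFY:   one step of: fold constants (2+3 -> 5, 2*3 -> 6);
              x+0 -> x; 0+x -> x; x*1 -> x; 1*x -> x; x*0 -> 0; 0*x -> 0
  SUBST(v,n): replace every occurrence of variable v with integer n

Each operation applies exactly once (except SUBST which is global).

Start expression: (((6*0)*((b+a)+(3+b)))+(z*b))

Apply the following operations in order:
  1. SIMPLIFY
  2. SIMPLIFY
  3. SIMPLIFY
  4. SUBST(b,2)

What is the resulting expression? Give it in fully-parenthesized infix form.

Start: (((6*0)*((b+a)+(3+b)))+(z*b))
Apply SIMPLIFY at LL (target: (6*0)): (((6*0)*((b+a)+(3+b)))+(z*b)) -> ((0*((b+a)+(3+b)))+(z*b))
Apply SIMPLIFY at L (target: (0*((b+a)+(3+b)))): ((0*((b+a)+(3+b)))+(z*b)) -> (0+(z*b))
Apply SIMPLIFY at root (target: (0+(z*b))): (0+(z*b)) -> (z*b)
Apply SUBST(b,2): (z*b) -> (z*2)

Answer: (z*2)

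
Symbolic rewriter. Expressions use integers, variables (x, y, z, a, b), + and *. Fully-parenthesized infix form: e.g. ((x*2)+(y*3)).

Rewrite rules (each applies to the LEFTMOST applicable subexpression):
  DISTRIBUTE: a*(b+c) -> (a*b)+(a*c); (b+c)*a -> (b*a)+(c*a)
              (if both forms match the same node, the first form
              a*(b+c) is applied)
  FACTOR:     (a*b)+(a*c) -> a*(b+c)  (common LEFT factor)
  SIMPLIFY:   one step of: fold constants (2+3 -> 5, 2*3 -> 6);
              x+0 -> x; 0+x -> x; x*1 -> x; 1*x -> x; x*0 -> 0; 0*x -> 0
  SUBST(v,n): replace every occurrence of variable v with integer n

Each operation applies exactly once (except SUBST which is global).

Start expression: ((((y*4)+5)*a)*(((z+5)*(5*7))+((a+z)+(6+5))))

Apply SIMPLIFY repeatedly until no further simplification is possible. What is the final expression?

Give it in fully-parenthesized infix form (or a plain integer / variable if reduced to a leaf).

Answer: ((((y*4)+5)*a)*(((z+5)*35)+((a+z)+11)))

Derivation:
Start: ((((y*4)+5)*a)*(((z+5)*(5*7))+((a+z)+(6+5))))
Step 1: at RLR: (5*7) -> 35; overall: ((((y*4)+5)*a)*(((z+5)*(5*7))+((a+z)+(6+5)))) -> ((((y*4)+5)*a)*(((z+5)*35)+((a+z)+(6+5))))
Step 2: at RRR: (6+5) -> 11; overall: ((((y*4)+5)*a)*(((z+5)*35)+((a+z)+(6+5)))) -> ((((y*4)+5)*a)*(((z+5)*35)+((a+z)+11)))
Fixed point: ((((y*4)+5)*a)*(((z+5)*35)+((a+z)+11)))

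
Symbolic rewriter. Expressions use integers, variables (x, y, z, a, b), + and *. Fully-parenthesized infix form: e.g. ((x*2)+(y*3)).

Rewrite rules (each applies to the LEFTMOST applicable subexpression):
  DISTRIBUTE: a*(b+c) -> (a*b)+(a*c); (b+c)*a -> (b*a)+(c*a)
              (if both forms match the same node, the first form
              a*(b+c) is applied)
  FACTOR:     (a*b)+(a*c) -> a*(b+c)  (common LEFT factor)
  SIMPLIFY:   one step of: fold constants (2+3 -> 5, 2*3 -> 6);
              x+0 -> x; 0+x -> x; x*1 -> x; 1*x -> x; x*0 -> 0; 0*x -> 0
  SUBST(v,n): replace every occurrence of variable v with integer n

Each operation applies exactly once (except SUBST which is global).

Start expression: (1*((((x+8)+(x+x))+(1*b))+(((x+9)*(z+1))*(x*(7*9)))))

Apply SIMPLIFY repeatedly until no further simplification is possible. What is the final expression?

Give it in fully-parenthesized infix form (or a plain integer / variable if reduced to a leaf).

Answer: ((((x+8)+(x+x))+b)+(((x+9)*(z+1))*(x*63)))

Derivation:
Start: (1*((((x+8)+(x+x))+(1*b))+(((x+9)*(z+1))*(x*(7*9)))))
Step 1: at root: (1*((((x+8)+(x+x))+(1*b))+(((x+9)*(z+1))*(x*(7*9))))) -> ((((x+8)+(x+x))+(1*b))+(((x+9)*(z+1))*(x*(7*9)))); overall: (1*((((x+8)+(x+x))+(1*b))+(((x+9)*(z+1))*(x*(7*9))))) -> ((((x+8)+(x+x))+(1*b))+(((x+9)*(z+1))*(x*(7*9))))
Step 2: at LR: (1*b) -> b; overall: ((((x+8)+(x+x))+(1*b))+(((x+9)*(z+1))*(x*(7*9)))) -> ((((x+8)+(x+x))+b)+(((x+9)*(z+1))*(x*(7*9))))
Step 3: at RRR: (7*9) -> 63; overall: ((((x+8)+(x+x))+b)+(((x+9)*(z+1))*(x*(7*9)))) -> ((((x+8)+(x+x))+b)+(((x+9)*(z+1))*(x*63)))
Fixed point: ((((x+8)+(x+x))+b)+(((x+9)*(z+1))*(x*63)))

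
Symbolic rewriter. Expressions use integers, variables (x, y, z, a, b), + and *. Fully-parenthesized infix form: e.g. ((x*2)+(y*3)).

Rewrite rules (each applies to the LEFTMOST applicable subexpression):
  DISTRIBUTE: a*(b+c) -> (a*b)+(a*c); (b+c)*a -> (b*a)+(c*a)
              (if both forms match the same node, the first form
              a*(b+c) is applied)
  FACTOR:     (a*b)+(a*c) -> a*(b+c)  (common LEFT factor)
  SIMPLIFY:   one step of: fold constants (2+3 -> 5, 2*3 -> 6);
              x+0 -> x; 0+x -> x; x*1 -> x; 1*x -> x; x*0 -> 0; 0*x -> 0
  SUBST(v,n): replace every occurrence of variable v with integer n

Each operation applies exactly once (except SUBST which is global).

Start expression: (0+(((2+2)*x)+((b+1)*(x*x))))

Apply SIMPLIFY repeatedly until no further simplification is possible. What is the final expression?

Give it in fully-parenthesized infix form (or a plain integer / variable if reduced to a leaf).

Start: (0+(((2+2)*x)+((b+1)*(x*x))))
Step 1: at root: (0+(((2+2)*x)+((b+1)*(x*x)))) -> (((2+2)*x)+((b+1)*(x*x))); overall: (0+(((2+2)*x)+((b+1)*(x*x)))) -> (((2+2)*x)+((b+1)*(x*x)))
Step 2: at LL: (2+2) -> 4; overall: (((2+2)*x)+((b+1)*(x*x))) -> ((4*x)+((b+1)*(x*x)))
Fixed point: ((4*x)+((b+1)*(x*x)))

Answer: ((4*x)+((b+1)*(x*x)))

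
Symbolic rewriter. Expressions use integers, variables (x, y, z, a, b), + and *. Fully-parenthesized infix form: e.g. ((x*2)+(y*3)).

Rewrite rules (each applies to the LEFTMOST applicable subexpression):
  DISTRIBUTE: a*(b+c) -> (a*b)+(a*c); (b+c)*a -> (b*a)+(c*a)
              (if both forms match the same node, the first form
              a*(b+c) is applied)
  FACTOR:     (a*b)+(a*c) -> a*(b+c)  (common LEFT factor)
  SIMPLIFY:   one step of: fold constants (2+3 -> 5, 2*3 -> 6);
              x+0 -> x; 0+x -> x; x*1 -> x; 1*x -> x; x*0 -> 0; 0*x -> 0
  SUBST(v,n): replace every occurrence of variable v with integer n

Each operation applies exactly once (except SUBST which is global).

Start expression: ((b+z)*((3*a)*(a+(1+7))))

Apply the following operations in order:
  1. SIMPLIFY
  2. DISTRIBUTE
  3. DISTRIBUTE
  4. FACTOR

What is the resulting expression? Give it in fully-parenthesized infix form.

Start: ((b+z)*((3*a)*(a+(1+7))))
Apply SIMPLIFY at RRR (target: (1+7)): ((b+z)*((3*a)*(a+(1+7)))) -> ((b+z)*((3*a)*(a+8)))
Apply DISTRIBUTE at root (target: ((b+z)*((3*a)*(a+8)))): ((b+z)*((3*a)*(a+8))) -> ((b*((3*a)*(a+8)))+(z*((3*a)*(a+8))))
Apply DISTRIBUTE at LR (target: ((3*a)*(a+8))): ((b*((3*a)*(a+8)))+(z*((3*a)*(a+8)))) -> ((b*(((3*a)*a)+((3*a)*8)))+(z*((3*a)*(a+8))))
Apply FACTOR at LR (target: (((3*a)*a)+((3*a)*8))): ((b*(((3*a)*a)+((3*a)*8)))+(z*((3*a)*(a+8)))) -> ((b*((3*a)*(a+8)))+(z*((3*a)*(a+8))))

Answer: ((b*((3*a)*(a+8)))+(z*((3*a)*(a+8))))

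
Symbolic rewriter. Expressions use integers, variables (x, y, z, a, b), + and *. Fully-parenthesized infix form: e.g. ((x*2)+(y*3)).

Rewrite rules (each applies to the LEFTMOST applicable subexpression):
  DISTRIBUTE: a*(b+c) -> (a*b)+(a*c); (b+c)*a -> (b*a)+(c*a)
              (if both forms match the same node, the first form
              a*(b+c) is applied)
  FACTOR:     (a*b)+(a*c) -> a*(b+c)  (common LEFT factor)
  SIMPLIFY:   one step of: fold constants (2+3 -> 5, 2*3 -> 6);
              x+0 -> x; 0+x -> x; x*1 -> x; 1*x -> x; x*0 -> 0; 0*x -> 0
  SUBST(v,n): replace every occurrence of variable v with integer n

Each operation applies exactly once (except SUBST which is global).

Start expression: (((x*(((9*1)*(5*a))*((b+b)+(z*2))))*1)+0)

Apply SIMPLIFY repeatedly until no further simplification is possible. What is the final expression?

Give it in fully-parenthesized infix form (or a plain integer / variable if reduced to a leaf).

Answer: (x*((9*(5*a))*((b+b)+(z*2))))

Derivation:
Start: (((x*(((9*1)*(5*a))*((b+b)+(z*2))))*1)+0)
Step 1: at root: (((x*(((9*1)*(5*a))*((b+b)+(z*2))))*1)+0) -> ((x*(((9*1)*(5*a))*((b+b)+(z*2))))*1); overall: (((x*(((9*1)*(5*a))*((b+b)+(z*2))))*1)+0) -> ((x*(((9*1)*(5*a))*((b+b)+(z*2))))*1)
Step 2: at root: ((x*(((9*1)*(5*a))*((b+b)+(z*2))))*1) -> (x*(((9*1)*(5*a))*((b+b)+(z*2)))); overall: ((x*(((9*1)*(5*a))*((b+b)+(z*2))))*1) -> (x*(((9*1)*(5*a))*((b+b)+(z*2))))
Step 3: at RLL: (9*1) -> 9; overall: (x*(((9*1)*(5*a))*((b+b)+(z*2)))) -> (x*((9*(5*a))*((b+b)+(z*2))))
Fixed point: (x*((9*(5*a))*((b+b)+(z*2))))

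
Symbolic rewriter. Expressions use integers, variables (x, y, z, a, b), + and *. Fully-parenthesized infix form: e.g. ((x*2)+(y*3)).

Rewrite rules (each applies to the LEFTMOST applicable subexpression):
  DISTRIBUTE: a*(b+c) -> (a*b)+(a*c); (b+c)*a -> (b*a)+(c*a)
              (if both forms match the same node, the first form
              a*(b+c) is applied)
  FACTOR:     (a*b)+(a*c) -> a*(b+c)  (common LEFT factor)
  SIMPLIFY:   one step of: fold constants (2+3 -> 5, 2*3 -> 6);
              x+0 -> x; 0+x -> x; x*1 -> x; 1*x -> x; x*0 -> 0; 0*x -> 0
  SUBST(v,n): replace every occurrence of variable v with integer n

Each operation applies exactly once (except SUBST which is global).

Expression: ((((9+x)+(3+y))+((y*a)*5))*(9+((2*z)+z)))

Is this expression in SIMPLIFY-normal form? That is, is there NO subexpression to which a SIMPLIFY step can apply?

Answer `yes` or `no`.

Expression: ((((9+x)+(3+y))+((y*a)*5))*(9+((2*z)+z)))
Scanning for simplifiable subexpressions (pre-order)...
  at root: ((((9+x)+(3+y))+((y*a)*5))*(9+((2*z)+z))) (not simplifiable)
  at L: (((9+x)+(3+y))+((y*a)*5)) (not simplifiable)
  at LL: ((9+x)+(3+y)) (not simplifiable)
  at LLL: (9+x) (not simplifiable)
  at LLR: (3+y) (not simplifiable)
  at LR: ((y*a)*5) (not simplifiable)
  at LRL: (y*a) (not simplifiable)
  at R: (9+((2*z)+z)) (not simplifiable)
  at RR: ((2*z)+z) (not simplifiable)
  at RRL: (2*z) (not simplifiable)
Result: no simplifiable subexpression found -> normal form.

Answer: yes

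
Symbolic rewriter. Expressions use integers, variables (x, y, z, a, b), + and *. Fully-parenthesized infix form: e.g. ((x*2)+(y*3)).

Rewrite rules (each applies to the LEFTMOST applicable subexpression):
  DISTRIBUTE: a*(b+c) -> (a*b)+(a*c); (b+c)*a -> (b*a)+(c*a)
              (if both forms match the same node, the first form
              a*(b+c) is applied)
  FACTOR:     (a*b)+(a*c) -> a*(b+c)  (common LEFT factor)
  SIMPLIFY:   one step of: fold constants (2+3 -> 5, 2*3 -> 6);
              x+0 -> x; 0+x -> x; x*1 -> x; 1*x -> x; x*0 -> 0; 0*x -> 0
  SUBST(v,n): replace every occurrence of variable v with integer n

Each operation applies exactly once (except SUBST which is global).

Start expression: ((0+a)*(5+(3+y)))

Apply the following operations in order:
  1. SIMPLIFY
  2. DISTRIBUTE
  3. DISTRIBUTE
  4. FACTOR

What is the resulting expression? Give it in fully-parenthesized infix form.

Answer: ((a*5)+(a*(3+y)))

Derivation:
Start: ((0+a)*(5+(3+y)))
Apply SIMPLIFY at L (target: (0+a)): ((0+a)*(5+(3+y))) -> (a*(5+(3+y)))
Apply DISTRIBUTE at root (target: (a*(5+(3+y)))): (a*(5+(3+y))) -> ((a*5)+(a*(3+y)))
Apply DISTRIBUTE at R (target: (a*(3+y))): ((a*5)+(a*(3+y))) -> ((a*5)+((a*3)+(a*y)))
Apply FACTOR at R (target: ((a*3)+(a*y))): ((a*5)+((a*3)+(a*y))) -> ((a*5)+(a*(3+y)))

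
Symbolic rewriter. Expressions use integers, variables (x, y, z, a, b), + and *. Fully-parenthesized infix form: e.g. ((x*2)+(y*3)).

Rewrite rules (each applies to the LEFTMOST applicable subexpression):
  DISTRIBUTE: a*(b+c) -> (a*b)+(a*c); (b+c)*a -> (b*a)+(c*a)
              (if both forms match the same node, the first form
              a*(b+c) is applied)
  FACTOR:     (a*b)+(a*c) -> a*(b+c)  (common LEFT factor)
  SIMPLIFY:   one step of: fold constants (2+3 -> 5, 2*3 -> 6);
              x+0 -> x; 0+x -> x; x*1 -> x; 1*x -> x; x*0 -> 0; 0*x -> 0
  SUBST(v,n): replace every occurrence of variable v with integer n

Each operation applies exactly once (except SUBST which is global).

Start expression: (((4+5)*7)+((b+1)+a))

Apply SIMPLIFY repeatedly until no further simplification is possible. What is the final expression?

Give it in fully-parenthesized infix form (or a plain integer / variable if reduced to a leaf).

Start: (((4+5)*7)+((b+1)+a))
Step 1: at LL: (4+5) -> 9; overall: (((4+5)*7)+((b+1)+a)) -> ((9*7)+((b+1)+a))
Step 2: at L: (9*7) -> 63; overall: ((9*7)+((b+1)+a)) -> (63+((b+1)+a))
Fixed point: (63+((b+1)+a))

Answer: (63+((b+1)+a))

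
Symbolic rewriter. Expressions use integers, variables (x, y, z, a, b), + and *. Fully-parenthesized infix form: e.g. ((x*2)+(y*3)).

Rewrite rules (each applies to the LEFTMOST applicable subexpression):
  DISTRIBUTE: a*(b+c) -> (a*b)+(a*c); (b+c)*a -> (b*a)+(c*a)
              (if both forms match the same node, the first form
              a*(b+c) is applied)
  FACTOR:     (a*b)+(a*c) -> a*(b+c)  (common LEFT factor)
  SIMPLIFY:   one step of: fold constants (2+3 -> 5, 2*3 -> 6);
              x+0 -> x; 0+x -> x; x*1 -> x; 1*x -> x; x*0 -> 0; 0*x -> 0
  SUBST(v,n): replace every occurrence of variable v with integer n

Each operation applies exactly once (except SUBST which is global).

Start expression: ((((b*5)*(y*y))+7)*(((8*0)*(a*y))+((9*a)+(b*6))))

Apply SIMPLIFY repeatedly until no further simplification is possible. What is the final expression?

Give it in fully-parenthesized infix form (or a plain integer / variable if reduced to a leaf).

Answer: ((((b*5)*(y*y))+7)*((9*a)+(b*6)))

Derivation:
Start: ((((b*5)*(y*y))+7)*(((8*0)*(a*y))+((9*a)+(b*6))))
Step 1: at RLL: (8*0) -> 0; overall: ((((b*5)*(y*y))+7)*(((8*0)*(a*y))+((9*a)+(b*6)))) -> ((((b*5)*(y*y))+7)*((0*(a*y))+((9*a)+(b*6))))
Step 2: at RL: (0*(a*y)) -> 0; overall: ((((b*5)*(y*y))+7)*((0*(a*y))+((9*a)+(b*6)))) -> ((((b*5)*(y*y))+7)*(0+((9*a)+(b*6))))
Step 3: at R: (0+((9*a)+(b*6))) -> ((9*a)+(b*6)); overall: ((((b*5)*(y*y))+7)*(0+((9*a)+(b*6)))) -> ((((b*5)*(y*y))+7)*((9*a)+(b*6)))
Fixed point: ((((b*5)*(y*y))+7)*((9*a)+(b*6)))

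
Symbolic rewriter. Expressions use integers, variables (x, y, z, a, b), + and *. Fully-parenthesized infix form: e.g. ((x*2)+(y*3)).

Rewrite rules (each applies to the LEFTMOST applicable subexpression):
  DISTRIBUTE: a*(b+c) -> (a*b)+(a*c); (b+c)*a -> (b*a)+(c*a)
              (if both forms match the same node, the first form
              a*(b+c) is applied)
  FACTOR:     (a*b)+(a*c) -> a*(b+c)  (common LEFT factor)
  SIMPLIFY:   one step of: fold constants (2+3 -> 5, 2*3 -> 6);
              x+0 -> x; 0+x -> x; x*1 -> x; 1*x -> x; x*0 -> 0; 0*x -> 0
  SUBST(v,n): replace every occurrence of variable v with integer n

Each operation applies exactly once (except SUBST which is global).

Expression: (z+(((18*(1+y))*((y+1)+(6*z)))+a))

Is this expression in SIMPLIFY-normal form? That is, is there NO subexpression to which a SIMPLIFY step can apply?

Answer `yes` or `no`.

Answer: yes

Derivation:
Expression: (z+(((18*(1+y))*((y+1)+(6*z)))+a))
Scanning for simplifiable subexpressions (pre-order)...
  at root: (z+(((18*(1+y))*((y+1)+(6*z)))+a)) (not simplifiable)
  at R: (((18*(1+y))*((y+1)+(6*z)))+a) (not simplifiable)
  at RL: ((18*(1+y))*((y+1)+(6*z))) (not simplifiable)
  at RLL: (18*(1+y)) (not simplifiable)
  at RLLR: (1+y) (not simplifiable)
  at RLR: ((y+1)+(6*z)) (not simplifiable)
  at RLRL: (y+1) (not simplifiable)
  at RLRR: (6*z) (not simplifiable)
Result: no simplifiable subexpression found -> normal form.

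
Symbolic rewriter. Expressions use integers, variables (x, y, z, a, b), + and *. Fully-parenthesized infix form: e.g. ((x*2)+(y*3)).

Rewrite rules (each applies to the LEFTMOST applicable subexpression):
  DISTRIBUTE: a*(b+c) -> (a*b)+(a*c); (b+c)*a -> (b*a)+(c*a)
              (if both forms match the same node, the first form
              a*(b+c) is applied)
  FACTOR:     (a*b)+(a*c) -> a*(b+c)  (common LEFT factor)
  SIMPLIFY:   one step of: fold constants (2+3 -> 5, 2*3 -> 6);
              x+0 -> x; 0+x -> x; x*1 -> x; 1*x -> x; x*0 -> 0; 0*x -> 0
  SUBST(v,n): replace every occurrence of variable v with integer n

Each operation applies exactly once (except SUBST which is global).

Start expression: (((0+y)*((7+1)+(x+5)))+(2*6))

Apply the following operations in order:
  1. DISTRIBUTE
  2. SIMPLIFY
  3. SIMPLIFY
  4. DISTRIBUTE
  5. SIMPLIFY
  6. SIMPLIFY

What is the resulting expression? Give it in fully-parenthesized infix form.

Answer: (((y*8)+((y*x)+(y*5)))+(2*6))

Derivation:
Start: (((0+y)*((7+1)+(x+5)))+(2*6))
Apply DISTRIBUTE at L (target: ((0+y)*((7+1)+(x+5)))): (((0+y)*((7+1)+(x+5)))+(2*6)) -> ((((0+y)*(7+1))+((0+y)*(x+5)))+(2*6))
Apply SIMPLIFY at LLL (target: (0+y)): ((((0+y)*(7+1))+((0+y)*(x+5)))+(2*6)) -> (((y*(7+1))+((0+y)*(x+5)))+(2*6))
Apply SIMPLIFY at LLR (target: (7+1)): (((y*(7+1))+((0+y)*(x+5)))+(2*6)) -> (((y*8)+((0+y)*(x+5)))+(2*6))
Apply DISTRIBUTE at LR (target: ((0+y)*(x+5))): (((y*8)+((0+y)*(x+5)))+(2*6)) -> (((y*8)+(((0+y)*x)+((0+y)*5)))+(2*6))
Apply SIMPLIFY at LRLL (target: (0+y)): (((y*8)+(((0+y)*x)+((0+y)*5)))+(2*6)) -> (((y*8)+((y*x)+((0+y)*5)))+(2*6))
Apply SIMPLIFY at LRRL (target: (0+y)): (((y*8)+((y*x)+((0+y)*5)))+(2*6)) -> (((y*8)+((y*x)+(y*5)))+(2*6))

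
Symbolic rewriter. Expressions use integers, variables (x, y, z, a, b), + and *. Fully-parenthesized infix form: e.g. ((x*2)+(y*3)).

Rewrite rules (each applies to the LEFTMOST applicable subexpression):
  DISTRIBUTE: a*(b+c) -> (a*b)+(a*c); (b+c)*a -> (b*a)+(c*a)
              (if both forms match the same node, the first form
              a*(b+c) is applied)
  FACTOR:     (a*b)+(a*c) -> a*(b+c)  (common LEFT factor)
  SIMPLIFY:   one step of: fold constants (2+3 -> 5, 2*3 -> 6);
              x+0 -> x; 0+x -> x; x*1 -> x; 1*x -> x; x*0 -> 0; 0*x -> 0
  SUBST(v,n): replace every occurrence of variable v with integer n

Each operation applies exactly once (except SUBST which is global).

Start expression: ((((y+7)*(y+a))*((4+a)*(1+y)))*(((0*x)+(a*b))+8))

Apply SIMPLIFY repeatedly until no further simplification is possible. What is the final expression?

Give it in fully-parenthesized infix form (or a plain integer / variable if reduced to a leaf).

Answer: ((((y+7)*(y+a))*((4+a)*(1+y)))*((a*b)+8))

Derivation:
Start: ((((y+7)*(y+a))*((4+a)*(1+y)))*(((0*x)+(a*b))+8))
Step 1: at RLL: (0*x) -> 0; overall: ((((y+7)*(y+a))*((4+a)*(1+y)))*(((0*x)+(a*b))+8)) -> ((((y+7)*(y+a))*((4+a)*(1+y)))*((0+(a*b))+8))
Step 2: at RL: (0+(a*b)) -> (a*b); overall: ((((y+7)*(y+a))*((4+a)*(1+y)))*((0+(a*b))+8)) -> ((((y+7)*(y+a))*((4+a)*(1+y)))*((a*b)+8))
Fixed point: ((((y+7)*(y+a))*((4+a)*(1+y)))*((a*b)+8))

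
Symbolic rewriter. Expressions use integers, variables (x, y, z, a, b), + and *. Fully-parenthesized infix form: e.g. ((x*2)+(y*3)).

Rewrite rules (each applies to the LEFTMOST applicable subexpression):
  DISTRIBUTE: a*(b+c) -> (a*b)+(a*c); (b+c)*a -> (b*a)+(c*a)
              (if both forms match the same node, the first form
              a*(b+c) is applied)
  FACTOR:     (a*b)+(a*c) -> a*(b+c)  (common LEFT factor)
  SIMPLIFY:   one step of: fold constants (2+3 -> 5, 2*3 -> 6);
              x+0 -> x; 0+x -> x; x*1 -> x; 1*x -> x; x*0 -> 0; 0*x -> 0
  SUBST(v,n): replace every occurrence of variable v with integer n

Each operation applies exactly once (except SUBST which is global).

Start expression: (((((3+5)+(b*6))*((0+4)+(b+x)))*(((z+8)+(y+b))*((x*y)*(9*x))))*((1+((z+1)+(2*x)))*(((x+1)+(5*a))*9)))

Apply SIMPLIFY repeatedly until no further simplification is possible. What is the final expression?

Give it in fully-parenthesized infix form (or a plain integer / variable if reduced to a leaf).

Answer: ((((8+(b*6))*(4+(b+x)))*(((z+8)+(y+b))*((x*y)*(9*x))))*((1+((z+1)+(2*x)))*(((x+1)+(5*a))*9)))

Derivation:
Start: (((((3+5)+(b*6))*((0+4)+(b+x)))*(((z+8)+(y+b))*((x*y)*(9*x))))*((1+((z+1)+(2*x)))*(((x+1)+(5*a))*9)))
Step 1: at LLLL: (3+5) -> 8; overall: (((((3+5)+(b*6))*((0+4)+(b+x)))*(((z+8)+(y+b))*((x*y)*(9*x))))*((1+((z+1)+(2*x)))*(((x+1)+(5*a))*9))) -> ((((8+(b*6))*((0+4)+(b+x)))*(((z+8)+(y+b))*((x*y)*(9*x))))*((1+((z+1)+(2*x)))*(((x+1)+(5*a))*9)))
Step 2: at LLRL: (0+4) -> 4; overall: ((((8+(b*6))*((0+4)+(b+x)))*(((z+8)+(y+b))*((x*y)*(9*x))))*((1+((z+1)+(2*x)))*(((x+1)+(5*a))*9))) -> ((((8+(b*6))*(4+(b+x)))*(((z+8)+(y+b))*((x*y)*(9*x))))*((1+((z+1)+(2*x)))*(((x+1)+(5*a))*9)))
Fixed point: ((((8+(b*6))*(4+(b+x)))*(((z+8)+(y+b))*((x*y)*(9*x))))*((1+((z+1)+(2*x)))*(((x+1)+(5*a))*9)))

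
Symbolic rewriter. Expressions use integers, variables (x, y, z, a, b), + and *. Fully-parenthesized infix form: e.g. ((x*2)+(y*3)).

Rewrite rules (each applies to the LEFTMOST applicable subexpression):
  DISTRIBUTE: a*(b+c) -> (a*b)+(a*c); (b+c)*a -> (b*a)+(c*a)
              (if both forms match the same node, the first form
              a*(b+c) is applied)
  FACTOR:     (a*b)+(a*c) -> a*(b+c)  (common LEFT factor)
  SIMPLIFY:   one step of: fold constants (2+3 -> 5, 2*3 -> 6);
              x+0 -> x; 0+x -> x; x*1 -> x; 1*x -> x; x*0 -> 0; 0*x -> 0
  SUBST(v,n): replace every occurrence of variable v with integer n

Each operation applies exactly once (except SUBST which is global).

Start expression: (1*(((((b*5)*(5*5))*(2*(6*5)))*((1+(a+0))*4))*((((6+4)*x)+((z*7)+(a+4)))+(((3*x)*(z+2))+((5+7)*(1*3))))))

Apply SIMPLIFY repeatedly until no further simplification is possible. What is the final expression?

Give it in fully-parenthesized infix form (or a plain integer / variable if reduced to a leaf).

Start: (1*(((((b*5)*(5*5))*(2*(6*5)))*((1+(a+0))*4))*((((6+4)*x)+((z*7)+(a+4)))+(((3*x)*(z+2))+((5+7)*(1*3))))))
Step 1: at root: (1*(((((b*5)*(5*5))*(2*(6*5)))*((1+(a+0))*4))*((((6+4)*x)+((z*7)+(a+4)))+(((3*x)*(z+2))+((5+7)*(1*3)))))) -> (((((b*5)*(5*5))*(2*(6*5)))*((1+(a+0))*4))*((((6+4)*x)+((z*7)+(a+4)))+(((3*x)*(z+2))+((5+7)*(1*3))))); overall: (1*(((((b*5)*(5*5))*(2*(6*5)))*((1+(a+0))*4))*((((6+4)*x)+((z*7)+(a+4)))+(((3*x)*(z+2))+((5+7)*(1*3)))))) -> (((((b*5)*(5*5))*(2*(6*5)))*((1+(a+0))*4))*((((6+4)*x)+((z*7)+(a+4)))+(((3*x)*(z+2))+((5+7)*(1*3)))))
Step 2: at LLLR: (5*5) -> 25; overall: (((((b*5)*(5*5))*(2*(6*5)))*((1+(a+0))*4))*((((6+4)*x)+((z*7)+(a+4)))+(((3*x)*(z+2))+((5+7)*(1*3))))) -> (((((b*5)*25)*(2*(6*5)))*((1+(a+0))*4))*((((6+4)*x)+((z*7)+(a+4)))+(((3*x)*(z+2))+((5+7)*(1*3)))))
Step 3: at LLRR: (6*5) -> 30; overall: (((((b*5)*25)*(2*(6*5)))*((1+(a+0))*4))*((((6+4)*x)+((z*7)+(a+4)))+(((3*x)*(z+2))+((5+7)*(1*3))))) -> (((((b*5)*25)*(2*30))*((1+(a+0))*4))*((((6+4)*x)+((z*7)+(a+4)))+(((3*x)*(z+2))+((5+7)*(1*3)))))
Step 4: at LLR: (2*30) -> 60; overall: (((((b*5)*25)*(2*30))*((1+(a+0))*4))*((((6+4)*x)+((z*7)+(a+4)))+(((3*x)*(z+2))+((5+7)*(1*3))))) -> (((((b*5)*25)*60)*((1+(a+0))*4))*((((6+4)*x)+((z*7)+(a+4)))+(((3*x)*(z+2))+((5+7)*(1*3)))))
Step 5: at LRLR: (a+0) -> a; overall: (((((b*5)*25)*60)*((1+(a+0))*4))*((((6+4)*x)+((z*7)+(a+4)))+(((3*x)*(z+2))+((5+7)*(1*3))))) -> (((((b*5)*25)*60)*((1+a)*4))*((((6+4)*x)+((z*7)+(a+4)))+(((3*x)*(z+2))+((5+7)*(1*3)))))
Step 6: at RLLL: (6+4) -> 10; overall: (((((b*5)*25)*60)*((1+a)*4))*((((6+4)*x)+((z*7)+(a+4)))+(((3*x)*(z+2))+((5+7)*(1*3))))) -> (((((b*5)*25)*60)*((1+a)*4))*(((10*x)+((z*7)+(a+4)))+(((3*x)*(z+2))+((5+7)*(1*3)))))
Step 7: at RRRL: (5+7) -> 12; overall: (((((b*5)*25)*60)*((1+a)*4))*(((10*x)+((z*7)+(a+4)))+(((3*x)*(z+2))+((5+7)*(1*3))))) -> (((((b*5)*25)*60)*((1+a)*4))*(((10*x)+((z*7)+(a+4)))+(((3*x)*(z+2))+(12*(1*3)))))
Step 8: at RRRR: (1*3) -> 3; overall: (((((b*5)*25)*60)*((1+a)*4))*(((10*x)+((z*7)+(a+4)))+(((3*x)*(z+2))+(12*(1*3))))) -> (((((b*5)*25)*60)*((1+a)*4))*(((10*x)+((z*7)+(a+4)))+(((3*x)*(z+2))+(12*3))))
Step 9: at RRR: (12*3) -> 36; overall: (((((b*5)*25)*60)*((1+a)*4))*(((10*x)+((z*7)+(a+4)))+(((3*x)*(z+2))+(12*3)))) -> (((((b*5)*25)*60)*((1+a)*4))*(((10*x)+((z*7)+(a+4)))+(((3*x)*(z+2))+36)))
Fixed point: (((((b*5)*25)*60)*((1+a)*4))*(((10*x)+((z*7)+(a+4)))+(((3*x)*(z+2))+36)))

Answer: (((((b*5)*25)*60)*((1+a)*4))*(((10*x)+((z*7)+(a+4)))+(((3*x)*(z+2))+36)))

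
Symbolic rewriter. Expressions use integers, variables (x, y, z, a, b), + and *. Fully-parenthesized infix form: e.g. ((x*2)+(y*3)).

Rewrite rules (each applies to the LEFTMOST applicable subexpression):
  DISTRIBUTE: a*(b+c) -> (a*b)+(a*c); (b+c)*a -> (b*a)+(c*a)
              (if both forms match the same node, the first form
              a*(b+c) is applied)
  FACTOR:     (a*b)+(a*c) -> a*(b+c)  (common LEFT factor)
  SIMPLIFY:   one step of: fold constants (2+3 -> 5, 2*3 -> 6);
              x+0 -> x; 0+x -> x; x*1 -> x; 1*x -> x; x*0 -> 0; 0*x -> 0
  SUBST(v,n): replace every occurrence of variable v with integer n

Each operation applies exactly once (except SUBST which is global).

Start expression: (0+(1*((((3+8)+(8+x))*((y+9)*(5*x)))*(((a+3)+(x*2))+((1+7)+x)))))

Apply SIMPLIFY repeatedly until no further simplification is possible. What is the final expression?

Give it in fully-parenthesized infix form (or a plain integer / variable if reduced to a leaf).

Start: (0+(1*((((3+8)+(8+x))*((y+9)*(5*x)))*(((a+3)+(x*2))+((1+7)+x)))))
Step 1: at root: (0+(1*((((3+8)+(8+x))*((y+9)*(5*x)))*(((a+3)+(x*2))+((1+7)+x))))) -> (1*((((3+8)+(8+x))*((y+9)*(5*x)))*(((a+3)+(x*2))+((1+7)+x)))); overall: (0+(1*((((3+8)+(8+x))*((y+9)*(5*x)))*(((a+3)+(x*2))+((1+7)+x))))) -> (1*((((3+8)+(8+x))*((y+9)*(5*x)))*(((a+3)+(x*2))+((1+7)+x))))
Step 2: at root: (1*((((3+8)+(8+x))*((y+9)*(5*x)))*(((a+3)+(x*2))+((1+7)+x)))) -> ((((3+8)+(8+x))*((y+9)*(5*x)))*(((a+3)+(x*2))+((1+7)+x))); overall: (1*((((3+8)+(8+x))*((y+9)*(5*x)))*(((a+3)+(x*2))+((1+7)+x)))) -> ((((3+8)+(8+x))*((y+9)*(5*x)))*(((a+3)+(x*2))+((1+7)+x)))
Step 3: at LLL: (3+8) -> 11; overall: ((((3+8)+(8+x))*((y+9)*(5*x)))*(((a+3)+(x*2))+((1+7)+x))) -> (((11+(8+x))*((y+9)*(5*x)))*(((a+3)+(x*2))+((1+7)+x)))
Step 4: at RRL: (1+7) -> 8; overall: (((11+(8+x))*((y+9)*(5*x)))*(((a+3)+(x*2))+((1+7)+x))) -> (((11+(8+x))*((y+9)*(5*x)))*(((a+3)+(x*2))+(8+x)))
Fixed point: (((11+(8+x))*((y+9)*(5*x)))*(((a+3)+(x*2))+(8+x)))

Answer: (((11+(8+x))*((y+9)*(5*x)))*(((a+3)+(x*2))+(8+x)))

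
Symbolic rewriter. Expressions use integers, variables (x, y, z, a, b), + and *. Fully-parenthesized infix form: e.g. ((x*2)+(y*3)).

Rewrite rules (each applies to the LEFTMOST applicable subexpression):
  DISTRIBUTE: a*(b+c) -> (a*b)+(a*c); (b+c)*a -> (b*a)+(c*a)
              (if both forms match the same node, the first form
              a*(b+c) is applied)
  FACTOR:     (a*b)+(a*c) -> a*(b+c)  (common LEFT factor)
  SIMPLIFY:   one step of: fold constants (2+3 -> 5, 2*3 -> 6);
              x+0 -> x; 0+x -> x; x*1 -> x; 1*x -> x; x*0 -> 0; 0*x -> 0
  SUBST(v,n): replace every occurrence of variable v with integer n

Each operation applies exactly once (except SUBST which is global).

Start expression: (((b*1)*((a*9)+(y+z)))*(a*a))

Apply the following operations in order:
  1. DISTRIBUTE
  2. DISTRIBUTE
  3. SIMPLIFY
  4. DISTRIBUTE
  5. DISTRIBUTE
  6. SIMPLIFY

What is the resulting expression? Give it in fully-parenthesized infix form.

Start: (((b*1)*((a*9)+(y+z)))*(a*a))
Apply DISTRIBUTE at L (target: ((b*1)*((a*9)+(y+z)))): (((b*1)*((a*9)+(y+z)))*(a*a)) -> ((((b*1)*(a*9))+((b*1)*(y+z)))*(a*a))
Apply DISTRIBUTE at root (target: ((((b*1)*(a*9))+((b*1)*(y+z)))*(a*a))): ((((b*1)*(a*9))+((b*1)*(y+z)))*(a*a)) -> ((((b*1)*(a*9))*(a*a))+(((b*1)*(y+z))*(a*a)))
Apply SIMPLIFY at LLL (target: (b*1)): ((((b*1)*(a*9))*(a*a))+(((b*1)*(y+z))*(a*a))) -> (((b*(a*9))*(a*a))+(((b*1)*(y+z))*(a*a)))
Apply DISTRIBUTE at RL (target: ((b*1)*(y+z))): (((b*(a*9))*(a*a))+(((b*1)*(y+z))*(a*a))) -> (((b*(a*9))*(a*a))+((((b*1)*y)+((b*1)*z))*(a*a)))
Apply DISTRIBUTE at R (target: ((((b*1)*y)+((b*1)*z))*(a*a))): (((b*(a*9))*(a*a))+((((b*1)*y)+((b*1)*z))*(a*a))) -> (((b*(a*9))*(a*a))+((((b*1)*y)*(a*a))+(((b*1)*z)*(a*a))))
Apply SIMPLIFY at RLLL (target: (b*1)): (((b*(a*9))*(a*a))+((((b*1)*y)*(a*a))+(((b*1)*z)*(a*a)))) -> (((b*(a*9))*(a*a))+(((b*y)*(a*a))+(((b*1)*z)*(a*a))))

Answer: (((b*(a*9))*(a*a))+(((b*y)*(a*a))+(((b*1)*z)*(a*a))))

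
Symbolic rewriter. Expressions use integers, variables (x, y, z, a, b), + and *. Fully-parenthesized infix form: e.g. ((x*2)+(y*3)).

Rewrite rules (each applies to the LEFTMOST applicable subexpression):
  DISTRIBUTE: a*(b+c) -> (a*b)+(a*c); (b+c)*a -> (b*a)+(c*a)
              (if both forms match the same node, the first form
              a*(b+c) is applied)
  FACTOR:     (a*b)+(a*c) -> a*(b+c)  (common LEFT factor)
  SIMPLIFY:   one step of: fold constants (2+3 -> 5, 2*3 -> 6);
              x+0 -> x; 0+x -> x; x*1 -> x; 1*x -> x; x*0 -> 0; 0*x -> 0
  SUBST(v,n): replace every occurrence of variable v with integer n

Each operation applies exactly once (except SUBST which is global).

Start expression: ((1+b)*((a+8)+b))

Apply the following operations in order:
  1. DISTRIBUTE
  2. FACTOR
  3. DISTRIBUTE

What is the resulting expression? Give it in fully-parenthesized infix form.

Start: ((1+b)*((a+8)+b))
Apply DISTRIBUTE at root (target: ((1+b)*((a+8)+b))): ((1+b)*((a+8)+b)) -> (((1+b)*(a+8))+((1+b)*b))
Apply FACTOR at root (target: (((1+b)*(a+8))+((1+b)*b))): (((1+b)*(a+8))+((1+b)*b)) -> ((1+b)*((a+8)+b))
Apply DISTRIBUTE at root (target: ((1+b)*((a+8)+b))): ((1+b)*((a+8)+b)) -> (((1+b)*(a+8))+((1+b)*b))

Answer: (((1+b)*(a+8))+((1+b)*b))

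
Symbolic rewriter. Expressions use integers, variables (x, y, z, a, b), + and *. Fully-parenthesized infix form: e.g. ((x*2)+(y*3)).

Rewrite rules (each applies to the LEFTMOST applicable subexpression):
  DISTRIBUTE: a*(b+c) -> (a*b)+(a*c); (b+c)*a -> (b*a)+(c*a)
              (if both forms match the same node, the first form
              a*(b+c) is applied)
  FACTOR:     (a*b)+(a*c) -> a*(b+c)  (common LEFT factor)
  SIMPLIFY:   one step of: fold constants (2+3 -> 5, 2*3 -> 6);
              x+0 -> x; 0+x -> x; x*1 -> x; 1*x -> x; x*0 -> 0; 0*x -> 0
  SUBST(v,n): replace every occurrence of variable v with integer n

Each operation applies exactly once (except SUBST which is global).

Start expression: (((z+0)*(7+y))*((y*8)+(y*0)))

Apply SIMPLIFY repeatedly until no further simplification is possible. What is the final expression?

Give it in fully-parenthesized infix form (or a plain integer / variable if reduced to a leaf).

Start: (((z+0)*(7+y))*((y*8)+(y*0)))
Step 1: at LL: (z+0) -> z; overall: (((z+0)*(7+y))*((y*8)+(y*0))) -> ((z*(7+y))*((y*8)+(y*0)))
Step 2: at RR: (y*0) -> 0; overall: ((z*(7+y))*((y*8)+(y*0))) -> ((z*(7+y))*((y*8)+0))
Step 3: at R: ((y*8)+0) -> (y*8); overall: ((z*(7+y))*((y*8)+0)) -> ((z*(7+y))*(y*8))
Fixed point: ((z*(7+y))*(y*8))

Answer: ((z*(7+y))*(y*8))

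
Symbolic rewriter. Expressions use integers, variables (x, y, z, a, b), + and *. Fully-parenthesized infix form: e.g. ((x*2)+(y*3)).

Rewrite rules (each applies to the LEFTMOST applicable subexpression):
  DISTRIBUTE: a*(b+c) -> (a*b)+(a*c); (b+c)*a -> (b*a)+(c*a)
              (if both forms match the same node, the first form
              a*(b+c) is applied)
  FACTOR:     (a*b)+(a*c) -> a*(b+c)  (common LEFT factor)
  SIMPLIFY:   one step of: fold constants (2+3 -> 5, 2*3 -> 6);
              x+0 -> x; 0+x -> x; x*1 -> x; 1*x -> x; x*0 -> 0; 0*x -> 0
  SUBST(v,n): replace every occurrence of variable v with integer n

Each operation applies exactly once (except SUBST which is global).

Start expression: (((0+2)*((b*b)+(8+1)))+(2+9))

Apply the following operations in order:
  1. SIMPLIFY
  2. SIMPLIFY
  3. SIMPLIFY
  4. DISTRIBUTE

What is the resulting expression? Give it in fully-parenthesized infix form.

Start: (((0+2)*((b*b)+(8+1)))+(2+9))
Apply SIMPLIFY at LL (target: (0+2)): (((0+2)*((b*b)+(8+1)))+(2+9)) -> ((2*((b*b)+(8+1)))+(2+9))
Apply SIMPLIFY at LRR (target: (8+1)): ((2*((b*b)+(8+1)))+(2+9)) -> ((2*((b*b)+9))+(2+9))
Apply SIMPLIFY at R (target: (2+9)): ((2*((b*b)+9))+(2+9)) -> ((2*((b*b)+9))+11)
Apply DISTRIBUTE at L (target: (2*((b*b)+9))): ((2*((b*b)+9))+11) -> (((2*(b*b))+(2*9))+11)

Answer: (((2*(b*b))+(2*9))+11)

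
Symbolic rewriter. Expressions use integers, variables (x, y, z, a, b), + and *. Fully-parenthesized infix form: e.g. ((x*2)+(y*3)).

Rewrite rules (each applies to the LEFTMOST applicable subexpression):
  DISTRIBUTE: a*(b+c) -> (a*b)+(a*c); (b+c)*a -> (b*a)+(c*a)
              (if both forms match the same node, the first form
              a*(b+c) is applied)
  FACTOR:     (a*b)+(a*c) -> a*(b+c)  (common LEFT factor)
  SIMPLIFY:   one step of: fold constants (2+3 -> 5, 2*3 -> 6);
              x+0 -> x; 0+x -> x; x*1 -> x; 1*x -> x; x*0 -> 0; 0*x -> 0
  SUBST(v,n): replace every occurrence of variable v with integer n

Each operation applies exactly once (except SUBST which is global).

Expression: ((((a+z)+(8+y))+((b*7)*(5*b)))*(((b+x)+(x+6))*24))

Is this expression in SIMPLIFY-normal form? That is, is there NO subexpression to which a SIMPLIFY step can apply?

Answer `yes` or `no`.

Expression: ((((a+z)+(8+y))+((b*7)*(5*b)))*(((b+x)+(x+6))*24))
Scanning for simplifiable subexpressions (pre-order)...
  at root: ((((a+z)+(8+y))+((b*7)*(5*b)))*(((b+x)+(x+6))*24)) (not simplifiable)
  at L: (((a+z)+(8+y))+((b*7)*(5*b))) (not simplifiable)
  at LL: ((a+z)+(8+y)) (not simplifiable)
  at LLL: (a+z) (not simplifiable)
  at LLR: (8+y) (not simplifiable)
  at LR: ((b*7)*(5*b)) (not simplifiable)
  at LRL: (b*7) (not simplifiable)
  at LRR: (5*b) (not simplifiable)
  at R: (((b+x)+(x+6))*24) (not simplifiable)
  at RL: ((b+x)+(x+6)) (not simplifiable)
  at RLL: (b+x) (not simplifiable)
  at RLR: (x+6) (not simplifiable)
Result: no simplifiable subexpression found -> normal form.

Answer: yes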